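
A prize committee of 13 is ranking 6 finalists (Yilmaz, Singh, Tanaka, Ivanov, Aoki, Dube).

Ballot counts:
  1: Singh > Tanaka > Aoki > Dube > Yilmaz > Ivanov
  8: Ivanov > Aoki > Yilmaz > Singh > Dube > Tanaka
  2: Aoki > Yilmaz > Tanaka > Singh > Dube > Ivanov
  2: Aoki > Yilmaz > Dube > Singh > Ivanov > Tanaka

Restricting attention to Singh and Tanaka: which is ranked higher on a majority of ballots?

Ballots ranking Singh above Tanaka: 1 + 8 + 2 = 11.
Ballots ranking Tanaka above Singh: 13 − 11 = 2.
Singh wins the head-to-head 11–2.

Singh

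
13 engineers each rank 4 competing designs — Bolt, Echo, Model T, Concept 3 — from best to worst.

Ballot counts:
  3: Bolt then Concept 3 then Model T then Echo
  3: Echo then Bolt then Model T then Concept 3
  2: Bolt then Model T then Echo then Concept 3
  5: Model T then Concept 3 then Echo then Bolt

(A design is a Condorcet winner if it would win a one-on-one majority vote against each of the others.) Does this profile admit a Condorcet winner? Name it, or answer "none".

Pairwise majorities:
Bolt vs Echo: Echo wins 8–5.
Bolt–Model T: Bolt 8–5.
Bolt vs Concept 3: Bolt wins 8–5.
Echo vs Model T: Model T, 10–3.
Echo vs Concept 3: Concept 3, 8–5.
Model T–Concept 3: Model T 10–3.
No design is unbeaten: Bolt loses to Echo; Echo loses to Model T; Model T loses to Bolt; Concept 3 loses to Bolt. In particular Bolt > Model T > Echo > Bolt is a majority cycle — no Condorcet winner exists.

none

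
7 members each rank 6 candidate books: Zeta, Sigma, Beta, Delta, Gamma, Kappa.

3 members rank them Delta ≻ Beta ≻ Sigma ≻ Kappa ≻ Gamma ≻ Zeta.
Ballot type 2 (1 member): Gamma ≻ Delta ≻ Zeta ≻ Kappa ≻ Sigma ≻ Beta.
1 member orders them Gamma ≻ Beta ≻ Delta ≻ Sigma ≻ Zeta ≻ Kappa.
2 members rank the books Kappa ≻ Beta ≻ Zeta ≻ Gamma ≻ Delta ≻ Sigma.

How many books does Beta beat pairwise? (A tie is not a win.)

4

Beta against each rival (7 members):
Beta vs Zeta: Beta preferred on 3+1+2 = 6 ballots; Beta wins 6–1.
Beta vs Sigma: Beta wins 6–1.
Beta vs Delta: 1+2 = 3 for Beta, 4 for Delta — Delta by 4–3.
Beta vs Gamma: Beta is ranked higher on 3+2 = 5 ballots, Gamma on 2. Beta wins 5–2.
Beta vs Kappa: Beta, 4–3.
Beta beats Zeta, Sigma, Gamma, Kappa; loses to Delta — 4 pairwise wins.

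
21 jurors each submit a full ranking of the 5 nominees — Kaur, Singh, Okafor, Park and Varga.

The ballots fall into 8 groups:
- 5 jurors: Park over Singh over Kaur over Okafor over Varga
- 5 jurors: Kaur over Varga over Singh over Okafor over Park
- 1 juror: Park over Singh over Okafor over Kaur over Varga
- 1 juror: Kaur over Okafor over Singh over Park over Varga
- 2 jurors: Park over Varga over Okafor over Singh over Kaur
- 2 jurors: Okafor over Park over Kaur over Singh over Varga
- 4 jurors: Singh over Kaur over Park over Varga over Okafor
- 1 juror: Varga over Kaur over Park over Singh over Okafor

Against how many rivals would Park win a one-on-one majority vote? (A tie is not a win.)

Park against each rival (21 jurors):
Park vs Kaur: Park is ranked higher on 5+1+2+2 = 10 ballots, Kaur on 11. Kaur wins 11–10.
Park vs Singh: Park, 11–10.
Park–Okafor: Park 13–8.
Park vs Varga: Park wins 15–6.
Park beats Singh, Okafor, Varga; loses to Kaur — 3 pairwise wins.

3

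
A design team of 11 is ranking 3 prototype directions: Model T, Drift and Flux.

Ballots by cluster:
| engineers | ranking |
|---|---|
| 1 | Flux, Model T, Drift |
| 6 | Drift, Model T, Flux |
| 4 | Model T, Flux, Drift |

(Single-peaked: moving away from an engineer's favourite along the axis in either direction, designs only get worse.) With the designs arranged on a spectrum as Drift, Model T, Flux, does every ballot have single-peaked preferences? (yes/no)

yes

Axis positions: Drift=1, Model T=2, Flux=3.
Cluster 1 (peak Flux at position 3): ranking walks positions 3-2-1, expanding outward from the peak — single-peaked.
Cluster 2 (peak Drift at position 1): ranking walks positions 1-2-3, expanding outward from the peak — single-peaked.
Cluster 3 (peak Model T at position 2): ranking walks positions 2-3-1, expanding outward from the peak — single-peaked.
Every ranking is single-peaked on this axis.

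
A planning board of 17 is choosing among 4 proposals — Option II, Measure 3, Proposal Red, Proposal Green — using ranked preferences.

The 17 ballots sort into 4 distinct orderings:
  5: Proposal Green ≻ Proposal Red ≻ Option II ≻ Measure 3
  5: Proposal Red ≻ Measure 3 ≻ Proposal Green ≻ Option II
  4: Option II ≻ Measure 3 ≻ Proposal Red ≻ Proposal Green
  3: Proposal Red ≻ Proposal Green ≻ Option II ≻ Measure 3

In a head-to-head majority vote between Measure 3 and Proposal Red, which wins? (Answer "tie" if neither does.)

Ballots ranking Measure 3 above Proposal Red: 4.
Ballots ranking Proposal Red above Measure 3: 17 − 4 = 13.
Proposal Red wins the head-to-head 13–4.

Proposal Red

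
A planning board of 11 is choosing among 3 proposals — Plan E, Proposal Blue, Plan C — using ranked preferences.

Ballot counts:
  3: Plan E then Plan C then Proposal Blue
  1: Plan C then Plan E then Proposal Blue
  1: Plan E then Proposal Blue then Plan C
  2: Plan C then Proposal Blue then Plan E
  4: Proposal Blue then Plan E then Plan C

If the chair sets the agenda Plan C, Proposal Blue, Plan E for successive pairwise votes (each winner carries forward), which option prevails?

Round 1: Plan C vs Proposal Blue — 6–5, Plan C advances.
Round 2: Plan C vs Plan E — 3–8, Plan E advances.
The agenda winner is Plan E.

Plan E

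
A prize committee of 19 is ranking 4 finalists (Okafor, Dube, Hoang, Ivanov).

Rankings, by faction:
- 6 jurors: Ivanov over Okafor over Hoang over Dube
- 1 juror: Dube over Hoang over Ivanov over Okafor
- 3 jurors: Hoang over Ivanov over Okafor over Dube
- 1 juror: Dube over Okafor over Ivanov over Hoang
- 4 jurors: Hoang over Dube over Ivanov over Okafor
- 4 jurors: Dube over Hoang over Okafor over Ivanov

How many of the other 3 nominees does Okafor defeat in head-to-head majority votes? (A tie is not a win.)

Okafor against each rival (19 jurors):
Okafor vs Dube: Okafor preferred on 6+3 = 9 ballots; Dube wins 10–9.
Okafor vs Hoang: Hoang wins 12–7.
Okafor vs Ivanov: 5 to 14, Ivanov.
Okafor beats no one; loses to Dube, Hoang, Ivanov — 0 pairwise wins.

0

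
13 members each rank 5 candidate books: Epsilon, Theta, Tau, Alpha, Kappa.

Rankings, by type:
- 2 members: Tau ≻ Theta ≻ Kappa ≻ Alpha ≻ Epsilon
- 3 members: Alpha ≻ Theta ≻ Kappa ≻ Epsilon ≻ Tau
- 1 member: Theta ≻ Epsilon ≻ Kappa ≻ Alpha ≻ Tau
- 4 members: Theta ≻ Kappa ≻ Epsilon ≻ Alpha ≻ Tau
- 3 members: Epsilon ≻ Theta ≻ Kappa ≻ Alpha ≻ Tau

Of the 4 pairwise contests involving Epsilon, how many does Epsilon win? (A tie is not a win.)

2

Epsilon against each rival (13 members):
Epsilon vs Theta: Theta, 10–3.
Epsilon vs Tau: Epsilon, 11–2.
Epsilon–Alpha: Epsilon 8–5.
Epsilon–Kappa: Kappa 9–4.
Epsilon beats Tau, Alpha; loses to Theta, Kappa — 2 pairwise wins.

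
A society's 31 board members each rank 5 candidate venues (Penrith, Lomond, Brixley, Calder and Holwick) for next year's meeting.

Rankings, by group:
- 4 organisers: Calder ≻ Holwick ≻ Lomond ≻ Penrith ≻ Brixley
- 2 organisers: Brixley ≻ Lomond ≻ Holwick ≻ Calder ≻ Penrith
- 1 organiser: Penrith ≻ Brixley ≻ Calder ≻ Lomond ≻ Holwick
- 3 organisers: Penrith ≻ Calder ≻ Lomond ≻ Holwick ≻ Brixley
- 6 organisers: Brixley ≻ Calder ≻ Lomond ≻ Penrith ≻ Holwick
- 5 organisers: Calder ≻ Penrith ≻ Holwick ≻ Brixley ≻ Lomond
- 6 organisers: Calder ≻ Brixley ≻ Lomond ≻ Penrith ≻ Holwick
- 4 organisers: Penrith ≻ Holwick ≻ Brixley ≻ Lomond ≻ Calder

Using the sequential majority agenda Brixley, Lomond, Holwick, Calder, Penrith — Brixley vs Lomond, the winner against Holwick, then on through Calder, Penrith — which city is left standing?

Calder

Round 1: Brixley vs Lomond — 24–7, Brixley advances.
Round 2: Brixley vs Holwick — 15–16, Holwick advances.
Round 3: Holwick vs Calder — 6–25, Calder advances.
Round 4: Calder vs Penrith — 23–8, Calder advances.
The agenda winner is Calder.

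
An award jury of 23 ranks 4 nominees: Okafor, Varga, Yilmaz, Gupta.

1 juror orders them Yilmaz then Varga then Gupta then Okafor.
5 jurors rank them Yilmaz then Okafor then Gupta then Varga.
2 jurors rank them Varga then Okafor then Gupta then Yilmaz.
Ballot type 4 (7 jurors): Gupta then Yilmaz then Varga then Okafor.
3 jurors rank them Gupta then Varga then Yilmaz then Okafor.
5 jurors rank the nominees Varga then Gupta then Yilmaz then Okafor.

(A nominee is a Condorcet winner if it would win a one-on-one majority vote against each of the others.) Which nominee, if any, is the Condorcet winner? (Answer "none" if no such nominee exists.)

Gupta

Check each pair by majority over 23 ballots:
Okafor vs Varga: 5 for Okafor, 18 for Varga — Varga by 18–5.
Okafor vs Yilmaz: Okafor is ranked higher on 2 ballots, Yilmaz on 21. Yilmaz wins 21–2.
Okafor vs Gupta: Okafor preferred on 5+2 = 7 ballots; Gupta wins 16–7.
Varga vs Yilmaz: 10 to 13, Yilmaz.
Varga vs Gupta: Varga preferred on 1+2+5 = 8 ballots; Gupta wins 15–8.
Yilmaz vs Gupta: Yilmaz preferred on 1+5 = 6 ballots; Gupta wins 17–6.
Only Gupta has no losses; Gupta is the Condorcet winner.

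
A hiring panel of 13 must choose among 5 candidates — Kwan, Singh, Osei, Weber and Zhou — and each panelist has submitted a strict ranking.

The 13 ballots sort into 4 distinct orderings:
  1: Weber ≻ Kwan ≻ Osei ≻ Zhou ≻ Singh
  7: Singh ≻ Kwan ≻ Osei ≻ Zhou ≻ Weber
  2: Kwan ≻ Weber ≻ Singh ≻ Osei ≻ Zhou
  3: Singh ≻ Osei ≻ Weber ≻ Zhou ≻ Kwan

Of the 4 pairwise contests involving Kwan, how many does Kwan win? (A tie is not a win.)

Kwan against each rival (13 committee members):
Kwan–Singh: Singh 10–3.
Kwan–Osei: Kwan 10–3.
Kwan vs Weber: Kwan wins 9–4.
Kwan vs Zhou: 1+7+2 = 10 for Kwan, 3 for Zhou — Kwan by 10–3.
Kwan beats Osei, Weber, Zhou; loses to Singh — 3 pairwise wins.

3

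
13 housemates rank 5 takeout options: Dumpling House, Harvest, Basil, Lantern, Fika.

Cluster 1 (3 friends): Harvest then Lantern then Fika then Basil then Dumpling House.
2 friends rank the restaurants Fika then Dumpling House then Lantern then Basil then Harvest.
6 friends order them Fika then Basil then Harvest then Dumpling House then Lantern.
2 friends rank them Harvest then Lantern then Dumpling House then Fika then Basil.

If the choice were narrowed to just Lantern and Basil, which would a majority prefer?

Lantern

Ballots ranking Lantern above Basil: 3 + 2 + 2 = 7.
Ballots ranking Basil above Lantern: 13 − 7 = 6.
Lantern wins the head-to-head 7–6.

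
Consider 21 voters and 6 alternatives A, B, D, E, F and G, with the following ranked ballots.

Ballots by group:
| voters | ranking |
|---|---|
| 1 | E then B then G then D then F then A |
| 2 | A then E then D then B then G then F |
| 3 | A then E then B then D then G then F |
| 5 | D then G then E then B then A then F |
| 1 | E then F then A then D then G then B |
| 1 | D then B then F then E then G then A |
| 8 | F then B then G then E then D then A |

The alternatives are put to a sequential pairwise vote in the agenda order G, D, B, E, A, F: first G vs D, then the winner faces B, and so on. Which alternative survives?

Round 1: G vs D — 9–12, D advances.
Round 2: D vs B — 9–12, B advances.
Round 3: B vs E — 9–12, E advances.
Round 4: E vs A — 16–5, E advances.
Round 5: E vs F — 12–9, E advances.
E survives the agenda.

E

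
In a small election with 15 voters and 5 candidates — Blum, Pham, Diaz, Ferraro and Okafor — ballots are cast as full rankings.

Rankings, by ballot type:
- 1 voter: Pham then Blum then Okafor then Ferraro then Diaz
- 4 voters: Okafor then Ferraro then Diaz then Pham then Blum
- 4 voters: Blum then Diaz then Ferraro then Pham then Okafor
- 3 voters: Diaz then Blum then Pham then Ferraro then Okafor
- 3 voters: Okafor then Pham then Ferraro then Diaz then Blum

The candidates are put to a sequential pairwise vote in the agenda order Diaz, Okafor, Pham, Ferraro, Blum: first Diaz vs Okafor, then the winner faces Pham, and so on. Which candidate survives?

Blum

Round 1: Diaz vs Okafor — 7–8, Okafor advances.
Round 2: Okafor vs Pham — 7–8, Pham advances.
Round 3: Pham vs Ferraro — 7–8, Ferraro advances.
Round 4: Ferraro vs Blum — 7–8, Blum advances.
The agenda winner is Blum.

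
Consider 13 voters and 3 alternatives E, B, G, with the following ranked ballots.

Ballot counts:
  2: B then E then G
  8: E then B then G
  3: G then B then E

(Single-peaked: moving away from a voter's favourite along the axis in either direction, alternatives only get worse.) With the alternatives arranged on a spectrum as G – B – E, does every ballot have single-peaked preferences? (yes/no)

yes

Axis positions: G=1, B=2, E=3.
Ballot type 1 (peak B at position 2): ranking walks positions 2-3-1, expanding outward from the peak — single-peaked.
Ballot type 2 (peak E at position 3): ranking walks positions 3-2-1, expanding outward from the peak — single-peaked.
Ballot type 3 (peak G at position 1): ranking walks positions 1-2-3, expanding outward from the peak — single-peaked.
Every ranking is single-peaked on this axis.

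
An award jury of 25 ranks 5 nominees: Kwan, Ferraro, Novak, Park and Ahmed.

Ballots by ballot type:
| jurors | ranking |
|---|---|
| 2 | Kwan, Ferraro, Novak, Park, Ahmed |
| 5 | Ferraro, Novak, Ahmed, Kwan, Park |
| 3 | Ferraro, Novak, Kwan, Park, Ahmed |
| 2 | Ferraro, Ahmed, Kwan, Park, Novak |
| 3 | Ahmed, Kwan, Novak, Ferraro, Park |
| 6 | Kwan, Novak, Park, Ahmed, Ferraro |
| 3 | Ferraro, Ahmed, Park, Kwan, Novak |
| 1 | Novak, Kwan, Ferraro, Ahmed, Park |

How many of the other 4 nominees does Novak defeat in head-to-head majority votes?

2

Novak against each rival (25 jurors):
Novak vs Kwan: 5+3+1 = 9 for Novak, 16 for Kwan — Kwan by 16–9.
Novak vs Ferraro: Ferraro, 15–10.
Novak vs Park: 2+5+3+3+6+1 = 20 for Novak, 5 for Park — Novak by 20–5.
Novak vs Ahmed: Novak wins 17–8.
Novak beats Park, Ahmed; loses to Kwan, Ferraro — 2 pairwise wins.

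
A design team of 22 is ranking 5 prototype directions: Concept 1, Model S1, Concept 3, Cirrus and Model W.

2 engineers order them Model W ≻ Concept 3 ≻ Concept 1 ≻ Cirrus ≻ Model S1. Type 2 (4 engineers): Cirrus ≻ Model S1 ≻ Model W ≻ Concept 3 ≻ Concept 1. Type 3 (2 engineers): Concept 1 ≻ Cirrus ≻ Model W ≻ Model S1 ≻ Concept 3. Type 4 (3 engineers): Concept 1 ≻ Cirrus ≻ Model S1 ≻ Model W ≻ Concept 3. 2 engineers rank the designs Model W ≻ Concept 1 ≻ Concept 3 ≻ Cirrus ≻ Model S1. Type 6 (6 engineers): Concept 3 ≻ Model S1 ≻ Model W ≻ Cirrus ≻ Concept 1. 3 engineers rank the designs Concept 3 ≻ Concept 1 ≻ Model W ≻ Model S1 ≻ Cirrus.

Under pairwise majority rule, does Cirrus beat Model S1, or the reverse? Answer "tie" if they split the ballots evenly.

Ballots ranking Cirrus above Model S1: 2 + 4 + 2 + 3 + 2 = 13.
Ballots ranking Model S1 above Cirrus: 22 − 13 = 9.
Cirrus wins the head-to-head 13–9.

Cirrus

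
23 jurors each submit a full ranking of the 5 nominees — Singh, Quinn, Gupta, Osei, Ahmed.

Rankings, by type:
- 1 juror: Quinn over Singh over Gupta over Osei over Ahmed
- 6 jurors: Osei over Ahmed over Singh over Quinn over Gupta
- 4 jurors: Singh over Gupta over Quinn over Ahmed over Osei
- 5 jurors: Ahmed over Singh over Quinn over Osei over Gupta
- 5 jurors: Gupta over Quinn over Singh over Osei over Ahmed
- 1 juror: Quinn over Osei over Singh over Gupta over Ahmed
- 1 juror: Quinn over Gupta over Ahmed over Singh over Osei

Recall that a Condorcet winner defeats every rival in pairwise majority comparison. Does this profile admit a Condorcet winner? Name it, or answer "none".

Head-to-head results (23 jurors):
Singh–Quinn: Singh 15–8.
Singh–Gupta: Singh 17–6.
Singh–Osei: Singh 16–7.
Singh vs Ahmed: Ahmed, 12–11.
Quinn vs Gupta: Quinn wins 14–9.
Quinn vs Osei: Quinn, 17–6.
Quinn vs Ahmed: Quinn, 12–11.
Gupta vs Osei: Osei, 12–11.
Gupta vs Ahmed: Gupta wins 12–11.
Osei vs Ahmed: Osei, 13–10.
Each nominee drops at least one matchup (Singh loses to Ahmed; Quinn loses to Singh; Gupta loses to Singh; Osei loses to Singh; Ahmed loses to Quinn); the cycle Singh > Quinn > Ahmed > Singh rules out a Condorcet winner.

none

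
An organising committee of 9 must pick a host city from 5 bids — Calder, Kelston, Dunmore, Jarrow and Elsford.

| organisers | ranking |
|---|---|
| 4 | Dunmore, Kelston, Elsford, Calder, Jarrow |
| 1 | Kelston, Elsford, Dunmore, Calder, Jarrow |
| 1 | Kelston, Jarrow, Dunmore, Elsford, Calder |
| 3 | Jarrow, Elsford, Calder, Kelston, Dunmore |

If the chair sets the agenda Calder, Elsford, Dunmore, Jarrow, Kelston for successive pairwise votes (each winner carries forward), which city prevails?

Kelston

Round 1: Calder vs Elsford — 0–9, Elsford advances.
Round 2: Elsford vs Dunmore — 4–5, Dunmore advances.
Round 3: Dunmore vs Jarrow — 5–4, Dunmore advances.
Round 4: Dunmore vs Kelston — 4–5, Kelston advances.
The agenda winner is Kelston.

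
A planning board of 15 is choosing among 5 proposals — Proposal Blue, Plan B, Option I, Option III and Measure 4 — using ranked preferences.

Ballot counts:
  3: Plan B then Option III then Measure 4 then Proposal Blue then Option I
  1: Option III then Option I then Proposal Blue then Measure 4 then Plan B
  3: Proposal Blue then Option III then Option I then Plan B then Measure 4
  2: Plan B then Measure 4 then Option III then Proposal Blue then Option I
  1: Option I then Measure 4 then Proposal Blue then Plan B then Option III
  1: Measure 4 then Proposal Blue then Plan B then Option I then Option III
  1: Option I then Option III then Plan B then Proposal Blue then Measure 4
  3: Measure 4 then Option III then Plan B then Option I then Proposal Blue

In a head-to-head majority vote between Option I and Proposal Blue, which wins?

Proposal Blue

Ballots ranking Option I above Proposal Blue: 1 + 1 + 1 + 3 = 6.
Ballots ranking Proposal Blue above Option I: 15 − 6 = 9.
Proposal Blue wins the head-to-head 9–6.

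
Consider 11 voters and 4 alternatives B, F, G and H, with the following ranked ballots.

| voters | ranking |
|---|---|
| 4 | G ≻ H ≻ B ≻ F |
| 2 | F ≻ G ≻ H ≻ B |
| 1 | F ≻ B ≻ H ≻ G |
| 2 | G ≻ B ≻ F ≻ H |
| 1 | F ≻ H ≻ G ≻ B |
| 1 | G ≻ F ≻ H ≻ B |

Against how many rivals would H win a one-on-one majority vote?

1

H against each rival (11 voters):
H vs B: 4+2+1+1 = 8 for H, 3 for B — H by 8–3.
H vs F: 4 for H, 7 for F — F by 7–4.
H vs G: 1+1 = 2 for H, 9 for G — G by 9–2.
H beats B; loses to F, G — 1 pairwise win.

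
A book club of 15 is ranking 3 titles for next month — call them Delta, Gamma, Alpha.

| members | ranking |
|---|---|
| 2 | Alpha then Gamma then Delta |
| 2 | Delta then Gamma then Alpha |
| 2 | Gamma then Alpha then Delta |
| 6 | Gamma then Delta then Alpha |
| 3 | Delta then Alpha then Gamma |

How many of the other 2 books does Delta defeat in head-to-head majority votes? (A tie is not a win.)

1

Delta against each rival (15 members):
Delta vs Gamma: Gamma, 10–5.
Delta vs Alpha: Delta wins 11–4.
Delta beats Alpha; loses to Gamma — 1 pairwise win.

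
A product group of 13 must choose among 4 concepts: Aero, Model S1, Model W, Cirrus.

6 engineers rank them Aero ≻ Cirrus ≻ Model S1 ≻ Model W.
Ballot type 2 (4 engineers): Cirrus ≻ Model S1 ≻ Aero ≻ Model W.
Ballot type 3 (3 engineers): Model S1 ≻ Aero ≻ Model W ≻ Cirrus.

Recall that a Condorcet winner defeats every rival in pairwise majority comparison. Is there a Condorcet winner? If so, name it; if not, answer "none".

none

Head-to-head results (13 engineers):
Aero vs Model S1: Aero preferred on 6 ballots; Model S1 wins 7–6.
Aero vs Model W: 6+4+3 = 13 for Aero, 0 for Model W — Aero by 13–0.
Aero vs Cirrus: Aero preferred on 6+3 = 9 ballots; Aero wins 9–4.
Model S1 vs Model W: Model S1 is ranked higher on 6+4+3 = 13 ballots, Model W on 0. Model S1 wins 13–0.
Model S1 vs Cirrus: 3 to 10, Cirrus.
Model W–Cirrus: Cirrus 10–3.
No design is unbeaten: Aero loses to Model S1; Model S1 loses to Cirrus; Model W loses to Aero; Cirrus loses to Aero. In particular Aero > Cirrus > Model S1 > Aero is a majority cycle — no Condorcet winner exists.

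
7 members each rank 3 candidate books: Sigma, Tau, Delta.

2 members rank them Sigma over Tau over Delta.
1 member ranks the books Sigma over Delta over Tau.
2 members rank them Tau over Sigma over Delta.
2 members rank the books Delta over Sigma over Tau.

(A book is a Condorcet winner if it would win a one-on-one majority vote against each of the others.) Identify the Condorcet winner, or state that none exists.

Head-to-head results (7 members):
Sigma vs Tau: Sigma, 5–2.
Sigma vs Delta: Sigma, 5–2.
Tau vs Delta: Tau, 4–3.
Sigma beats each of Tau, Delta — Sigma is the Condorcet winner.

Sigma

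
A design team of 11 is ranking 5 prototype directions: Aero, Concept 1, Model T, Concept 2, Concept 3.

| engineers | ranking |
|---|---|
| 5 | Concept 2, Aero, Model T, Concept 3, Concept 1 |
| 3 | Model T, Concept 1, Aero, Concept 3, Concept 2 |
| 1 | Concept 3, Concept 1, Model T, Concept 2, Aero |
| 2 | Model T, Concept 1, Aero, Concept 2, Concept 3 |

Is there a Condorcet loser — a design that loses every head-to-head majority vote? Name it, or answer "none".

none

Head-to-head results (11 engineers):
Aero–Concept 1: Concept 1 6–5.
Aero vs Model T: 5 to 6, Model T.
Aero vs Concept 2: Aero preferred on 3+2 = 5 ballots; Concept 2 wins 6–5.
Aero vs Concept 3: Aero preferred on 5+3+2 = 10 ballots; Aero wins 10–1.
Concept 1 vs Model T: Concept 1 preferred on 1 ballot; Model T wins 10–1.
Concept 1 vs Concept 2: Concept 1, 6–5.
Concept 1–Concept 3: Concept 3 6–5.
Model T vs Concept 2: Model T wins 6–5.
Model T vs Concept 3: Model T, 10–1.
Concept 2 vs Concept 3: Concept 2 preferred on 5+2 = 7 ballots; Concept 2 wins 7–4.
Each design has at least one pairwise win (Aero beats Concept 3; Concept 1 beats Aero; Model T beats Aero; Concept 2 beats Aero; Concept 3 beats Concept 1) — no Condorcet loser.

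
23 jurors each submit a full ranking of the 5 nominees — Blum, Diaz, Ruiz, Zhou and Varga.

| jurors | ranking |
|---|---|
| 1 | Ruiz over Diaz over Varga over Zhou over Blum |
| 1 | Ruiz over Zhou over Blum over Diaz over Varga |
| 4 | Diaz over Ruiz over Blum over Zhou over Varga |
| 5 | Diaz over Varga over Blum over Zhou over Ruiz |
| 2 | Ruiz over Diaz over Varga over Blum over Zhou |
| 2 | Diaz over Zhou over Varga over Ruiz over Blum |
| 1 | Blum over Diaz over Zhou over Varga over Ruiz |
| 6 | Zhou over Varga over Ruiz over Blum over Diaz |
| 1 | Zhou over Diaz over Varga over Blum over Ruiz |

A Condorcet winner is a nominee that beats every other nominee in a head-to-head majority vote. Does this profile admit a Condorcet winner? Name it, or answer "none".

Head-to-head results (23 jurors):
Blum vs Diaz: Diaz wins 15–8.
Blum vs Ruiz: Ruiz, 16–7.
Blum vs Zhou: Blum wins 12–11.
Blum vs Varga: Varga wins 17–6.
Diaz vs Ruiz: Diaz, 13–10.
Diaz vs Zhou: Diaz wins 15–8.
Diaz vs Varga: Diaz wins 17–6.
Ruiz vs Zhou: Zhou, 15–8.
Ruiz vs Varga: Varga wins 15–8.
Zhou–Varga: Zhou 15–8.
Diaz defeats every rival head-to-head and is the Condorcet winner.

Diaz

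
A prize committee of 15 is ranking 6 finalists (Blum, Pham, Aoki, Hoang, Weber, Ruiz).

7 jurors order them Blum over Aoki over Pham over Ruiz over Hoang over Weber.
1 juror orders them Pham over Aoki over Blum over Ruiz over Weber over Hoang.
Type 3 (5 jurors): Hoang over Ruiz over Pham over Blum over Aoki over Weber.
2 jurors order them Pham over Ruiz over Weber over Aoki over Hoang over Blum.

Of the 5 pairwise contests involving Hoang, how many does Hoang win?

Hoang against each rival (15 jurors):
Hoang vs Blum: Hoang preferred on 5+2 = 7 ballots; Blum wins 8–7.
Hoang vs Pham: Pham wins 10–5.
Hoang–Aoki: Aoki 10–5.
Hoang vs Weber: 12 to 3, Hoang.
Hoang vs Ruiz: Ruiz, 10–5.
Hoang beats Weber; loses to Blum, Pham, Aoki, Ruiz — 1 pairwise win.

1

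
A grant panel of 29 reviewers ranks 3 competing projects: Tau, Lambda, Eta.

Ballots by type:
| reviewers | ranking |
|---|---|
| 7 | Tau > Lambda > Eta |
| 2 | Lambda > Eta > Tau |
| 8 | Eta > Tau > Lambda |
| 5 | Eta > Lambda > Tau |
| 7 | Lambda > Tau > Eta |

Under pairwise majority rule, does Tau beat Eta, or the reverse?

Ballots ranking Tau above Eta: 7 + 7 = 14.
Ballots ranking Eta above Tau: 29 − 14 = 15.
Eta wins the head-to-head 15–14.

Eta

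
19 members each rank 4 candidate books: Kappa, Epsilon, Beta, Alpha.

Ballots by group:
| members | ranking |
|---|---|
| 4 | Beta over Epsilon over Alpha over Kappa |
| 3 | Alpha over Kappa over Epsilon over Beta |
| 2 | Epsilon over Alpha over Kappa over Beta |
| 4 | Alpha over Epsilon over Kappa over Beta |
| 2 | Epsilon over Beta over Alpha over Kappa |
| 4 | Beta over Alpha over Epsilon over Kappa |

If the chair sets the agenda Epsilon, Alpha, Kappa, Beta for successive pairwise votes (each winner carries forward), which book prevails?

Round 1: Epsilon vs Alpha — 8–11, Alpha advances.
Round 2: Alpha vs Kappa — 19–0, Alpha advances.
Round 3: Alpha vs Beta — 9–10, Beta advances.
Beta survives the agenda.

Beta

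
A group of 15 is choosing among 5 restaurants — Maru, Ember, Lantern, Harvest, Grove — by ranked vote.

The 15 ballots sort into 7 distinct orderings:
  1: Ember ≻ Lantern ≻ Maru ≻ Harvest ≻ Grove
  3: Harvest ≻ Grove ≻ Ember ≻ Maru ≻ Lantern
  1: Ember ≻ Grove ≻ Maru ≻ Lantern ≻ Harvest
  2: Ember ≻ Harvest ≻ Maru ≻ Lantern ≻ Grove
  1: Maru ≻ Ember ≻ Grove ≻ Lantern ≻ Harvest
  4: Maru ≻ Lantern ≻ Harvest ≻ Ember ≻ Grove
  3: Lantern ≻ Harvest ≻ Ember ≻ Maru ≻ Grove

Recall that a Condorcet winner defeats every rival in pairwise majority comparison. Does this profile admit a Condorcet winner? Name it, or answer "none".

Head-to-head results (15 friends):
Maru vs Ember: Ember, 10–5.
Maru vs Lantern: Maru, 11–4.
Maru vs Harvest: Harvest, 8–7.
Maru vs Grove: Maru, 11–4.
Ember vs Lantern: Ember, 8–7.
Ember vs Harvest: Harvest, 10–5.
Ember–Grove: Ember 12–3.
Lantern vs Harvest: Lantern wins 10–5.
Lantern–Grove: Lantern 10–5.
Harvest–Grove: Harvest 13–2.
Every restaurant loses at least once (Maru loses to Ember; Ember loses to Harvest; Lantern loses to Maru; Harvest loses to Lantern; Grove loses to Maru). The majority relation contains the cycle Maru → Lantern → Harvest → Maru, so there is no Condorcet winner.

none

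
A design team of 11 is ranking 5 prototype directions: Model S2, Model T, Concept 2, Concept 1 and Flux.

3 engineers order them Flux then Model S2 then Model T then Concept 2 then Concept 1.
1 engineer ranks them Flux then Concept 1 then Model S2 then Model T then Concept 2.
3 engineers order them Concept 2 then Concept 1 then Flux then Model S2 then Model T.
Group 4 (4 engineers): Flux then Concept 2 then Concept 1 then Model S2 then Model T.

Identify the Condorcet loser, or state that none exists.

Pairwise majorities:
Model S2 vs Model T: 11 to 0, Model S2.
Model S2 vs Concept 2: Concept 2 wins 7–4.
Model S2–Concept 1: Concept 1 8–3.
Model S2 vs Flux: Flux wins 11–0.
Model T vs Concept 2: 4 to 7, Concept 2.
Model T vs Concept 1: Model T preferred on 3 ballots; Concept 1 wins 8–3.
Model T vs Flux: 0 to 11, Flux.
Concept 2 vs Concept 1: Concept 2 wins 10–1.
Concept 2 vs Flux: Concept 2 is ranked higher on 3 ballots, Flux on 8. Flux wins 8–3.
Concept 1 vs Flux: 3 for Concept 1, 8 for Flux — Flux by 8–3.
Only Model T has no wins; Model T is the Condorcet loser.

Model T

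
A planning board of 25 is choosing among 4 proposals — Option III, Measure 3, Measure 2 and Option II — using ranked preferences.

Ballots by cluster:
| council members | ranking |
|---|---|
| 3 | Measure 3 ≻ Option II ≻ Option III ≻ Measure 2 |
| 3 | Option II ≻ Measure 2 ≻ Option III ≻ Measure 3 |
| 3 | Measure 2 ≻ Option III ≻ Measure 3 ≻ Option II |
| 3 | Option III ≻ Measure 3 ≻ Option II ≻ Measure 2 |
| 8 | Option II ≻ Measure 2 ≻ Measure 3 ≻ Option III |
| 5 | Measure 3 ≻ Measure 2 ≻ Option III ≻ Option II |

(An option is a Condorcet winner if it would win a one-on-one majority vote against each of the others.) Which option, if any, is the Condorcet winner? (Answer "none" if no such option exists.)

none

Check each pair by majority over 25 ballots:
Option III vs Measure 3: 9 to 16, Measure 3.
Option III vs Measure 2: Option III is ranked higher on 3+3 = 6 ballots, Measure 2 on 19. Measure 2 wins 19–6.
Option III vs Option II: Option III preferred on 3+3+5 = 11 ballots; Option II wins 14–11.
Measure 3 vs Measure 2: Measure 3 preferred on 3+3+5 = 11 ballots; Measure 2 wins 14–11.
Measure 3 vs Option II: Measure 3 is ranked higher on 3+3+3+5 = 14 ballots, Option II on 11. Measure 3 wins 14–11.
Measure 2 vs Option II: 8 to 17, Option II.
Every option loses at least once (Option III loses to Measure 3; Measure 3 loses to Measure 2; Measure 2 loses to Option II; Option II loses to Measure 3). The majority relation contains the cycle Measure 3 > Option II > Measure 2 > Measure 3, so there is no Condorcet winner.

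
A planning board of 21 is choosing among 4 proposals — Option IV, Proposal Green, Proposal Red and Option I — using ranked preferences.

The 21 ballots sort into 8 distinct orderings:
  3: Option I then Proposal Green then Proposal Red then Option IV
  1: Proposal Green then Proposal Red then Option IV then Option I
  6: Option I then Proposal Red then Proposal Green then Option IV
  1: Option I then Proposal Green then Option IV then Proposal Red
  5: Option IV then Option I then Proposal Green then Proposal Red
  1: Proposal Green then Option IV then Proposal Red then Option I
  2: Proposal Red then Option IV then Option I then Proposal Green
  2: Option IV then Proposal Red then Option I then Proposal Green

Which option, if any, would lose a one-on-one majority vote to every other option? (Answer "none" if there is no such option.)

Head-to-head results (21 council members):
Option IV vs Proposal Green: Option IV preferred on 5+2+2 = 9 ballots; Proposal Green wins 12–9.
Option IV vs Proposal Red: Proposal Red, 12–9.
Option IV vs Option I: Option IV preferred on 1+5+1+2+2 = 11 ballots; Option IV wins 11–10.
Proposal Green–Proposal Red: Proposal Green 11–10.
Proposal Green vs Option I: Proposal Green preferred on 1+1 = 2 ballots; Option I wins 19–2.
Proposal Red vs Option I: Option I wins 15–6.
Each option has at least one pairwise win (Option IV beats Option I; Proposal Green beats Option IV; Proposal Red beats Option IV; Option I beats Proposal Green) — no Condorcet loser.

none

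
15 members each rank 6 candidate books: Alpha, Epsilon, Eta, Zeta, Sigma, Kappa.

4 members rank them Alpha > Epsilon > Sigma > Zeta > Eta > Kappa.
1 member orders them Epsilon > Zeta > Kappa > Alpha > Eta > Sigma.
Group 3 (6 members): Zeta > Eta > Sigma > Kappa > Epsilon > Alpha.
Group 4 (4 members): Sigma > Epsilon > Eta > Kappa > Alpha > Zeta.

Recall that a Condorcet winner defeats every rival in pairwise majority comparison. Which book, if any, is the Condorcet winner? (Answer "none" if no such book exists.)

Sigma

Pairwise majorities:
Alpha vs Epsilon: Alpha is ranked higher on 4 ballots, Epsilon on 11. Epsilon wins 11–4.
Alpha vs Eta: 4+1 = 5 for Alpha, 10 for Eta — Eta by 10–5.
Alpha vs Zeta: 8 to 7, Alpha.
Alpha vs Sigma: Alpha preferred on 4+1 = 5 ballots; Sigma wins 10–5.
Alpha vs Kappa: Alpha preferred on 4 ballots; Kappa wins 11–4.
Epsilon vs Eta: 4+1+4 = 9 for Epsilon, 6 for Eta — Epsilon by 9–6.
Epsilon vs Zeta: Epsilon preferred on 4+1+4 = 9 ballots; Epsilon wins 9–6.
Epsilon vs Sigma: Epsilon preferred on 4+1 = 5 ballots; Sigma wins 10–5.
Epsilon vs Kappa: 9 to 6, Epsilon.
Eta vs Zeta: 4 for Eta, 11 for Zeta — Zeta by 11–4.
Eta vs Sigma: Eta preferred on 1+6 = 7 ballots; Sigma wins 8–7.
Eta vs Kappa: 14 to 1, Eta.
Zeta vs Sigma: Zeta preferred on 1+6 = 7 ballots; Sigma wins 8–7.
Zeta vs Kappa: 4+1+6 = 11 for Zeta, 4 for Kappa — Zeta by 11–4.
Sigma vs Kappa: 14 to 1, Sigma.
Only Sigma has no losses; Sigma is the Condorcet winner.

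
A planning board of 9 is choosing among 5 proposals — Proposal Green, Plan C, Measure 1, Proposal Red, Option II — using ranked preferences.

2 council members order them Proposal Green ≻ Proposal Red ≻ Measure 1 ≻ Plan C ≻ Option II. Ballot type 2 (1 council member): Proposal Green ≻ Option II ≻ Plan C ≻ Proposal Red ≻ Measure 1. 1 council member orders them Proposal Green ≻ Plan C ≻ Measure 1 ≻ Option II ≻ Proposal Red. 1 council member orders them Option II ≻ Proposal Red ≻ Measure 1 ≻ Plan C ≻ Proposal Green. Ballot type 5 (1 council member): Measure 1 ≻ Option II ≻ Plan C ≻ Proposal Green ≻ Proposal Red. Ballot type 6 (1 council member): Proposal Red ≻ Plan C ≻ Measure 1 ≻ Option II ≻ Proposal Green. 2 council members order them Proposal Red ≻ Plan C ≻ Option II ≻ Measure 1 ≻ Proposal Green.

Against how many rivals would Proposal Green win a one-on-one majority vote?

Proposal Green against each rival (9 council members):
Proposal Green–Plan C: Plan C 5–4.
Proposal Green vs Measure 1: 2+1+1 = 4 for Proposal Green, 5 for Measure 1 — Measure 1 by 5–4.
Proposal Green vs Proposal Red: Proposal Green wins 5–4.
Proposal Green vs Option II: Option II, 5–4.
Proposal Green beats Proposal Red; loses to Plan C, Measure 1, Option II — 1 pairwise win.

1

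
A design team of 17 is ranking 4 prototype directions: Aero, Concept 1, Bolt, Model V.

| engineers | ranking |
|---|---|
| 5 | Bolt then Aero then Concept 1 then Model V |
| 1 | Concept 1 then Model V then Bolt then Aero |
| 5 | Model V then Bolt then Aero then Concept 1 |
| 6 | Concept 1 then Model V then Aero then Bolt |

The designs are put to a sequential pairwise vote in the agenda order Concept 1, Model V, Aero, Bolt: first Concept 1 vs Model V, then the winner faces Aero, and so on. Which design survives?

Bolt

Round 1: Concept 1 vs Model V — 12–5, Concept 1 advances.
Round 2: Concept 1 vs Aero — 7–10, Aero advances.
Round 3: Aero vs Bolt — 6–11, Bolt advances.
Bolt survives the agenda.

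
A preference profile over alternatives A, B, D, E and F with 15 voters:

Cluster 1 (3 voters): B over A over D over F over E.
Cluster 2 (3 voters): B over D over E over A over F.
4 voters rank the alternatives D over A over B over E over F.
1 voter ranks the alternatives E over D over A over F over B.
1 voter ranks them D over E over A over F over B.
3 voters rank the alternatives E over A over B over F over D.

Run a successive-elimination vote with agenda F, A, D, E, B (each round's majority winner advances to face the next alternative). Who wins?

Round 1: F vs A — 0–15, A advances.
Round 2: A vs D — 6–9, D advances.
Round 3: D vs E — 11–4, D advances.
Round 4: D vs B — 6–9, B advances.
B survives the agenda.

B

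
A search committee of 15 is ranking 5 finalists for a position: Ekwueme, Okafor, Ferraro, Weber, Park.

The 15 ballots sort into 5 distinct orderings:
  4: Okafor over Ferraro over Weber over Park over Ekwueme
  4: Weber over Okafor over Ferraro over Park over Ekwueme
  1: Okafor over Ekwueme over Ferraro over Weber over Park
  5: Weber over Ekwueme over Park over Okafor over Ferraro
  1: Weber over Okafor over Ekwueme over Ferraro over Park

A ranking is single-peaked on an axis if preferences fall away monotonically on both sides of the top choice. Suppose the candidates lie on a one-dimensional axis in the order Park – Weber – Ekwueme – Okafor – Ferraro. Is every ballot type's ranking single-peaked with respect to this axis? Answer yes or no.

no

Axis positions: Park=1, Weber=2, Ekwueme=3, Okafor=4, Ferraro=5.
Ballot type 1: ranking walks positions 4-5-2-1-3; Weber is ranked above Ekwueme even though Ekwueme lies between Weber and the peak Okafor on the axis — preferences dip and rise again. Not single-peaked.
Ballot type 2: ranking walks positions 2-4-5-1-3; Okafor is ranked above Ekwueme even though Ekwueme lies between Okafor and the peak Weber on the axis — preferences dip and rise again. Not single-peaked.
Ballot type 3 (peak Okafor at position 4): ranking walks positions 4-3-5-2-1, expanding outward from the peak — single-peaked.
Ballot type 4 (peak Weber at position 2): ranking walks positions 2-3-1-4-5, expanding outward from the peak — single-peaked.
Ballot type 5: ranking walks positions 2-4-3-5-1; Okafor is ranked above Ekwueme even though Ekwueme lies between Okafor and the peak Weber on the axis — preferences dip and rise again. Not single-peaked.
Ballot type 1 violates single-peakedness, so the profile is not single-peaked on this axis.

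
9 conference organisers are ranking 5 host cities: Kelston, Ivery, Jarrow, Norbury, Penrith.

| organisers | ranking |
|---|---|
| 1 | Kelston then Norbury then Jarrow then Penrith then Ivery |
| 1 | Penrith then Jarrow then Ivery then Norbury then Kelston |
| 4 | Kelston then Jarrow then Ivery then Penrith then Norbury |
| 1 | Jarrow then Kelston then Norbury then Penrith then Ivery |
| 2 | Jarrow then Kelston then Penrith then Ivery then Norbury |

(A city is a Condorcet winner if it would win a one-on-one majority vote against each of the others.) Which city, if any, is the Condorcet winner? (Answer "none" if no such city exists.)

Check each pair by majority over 9 ballots:
Kelston vs Ivery: Kelston is ranked higher on 1+4+1+2 = 8 ballots, Ivery on 1. Kelston wins 8–1.
Kelston vs Jarrow: 1+4 = 5 for Kelston, 4 for Jarrow — Kelston by 5–4.
Kelston vs Norbury: 1+4+1+2 = 8 for Kelston, 1 for Norbury — Kelston by 8–1.
Kelston vs Penrith: 1+4+1+2 = 8 for Kelston, 1 for Penrith — Kelston by 8–1.
Ivery vs Jarrow: Ivery is ranked higher on 0 ballots, Jarrow on 9. Jarrow wins 9–0.
Ivery vs Norbury: Ivery is ranked higher on 1+4+2 = 7 ballots, Norbury on 2. Ivery wins 7–2.
Ivery vs Penrith: Ivery is ranked higher on 4 ballots, Penrith on 5. Penrith wins 5–4.
Jarrow vs Norbury: 8 to 1, Jarrow.
Jarrow vs Penrith: 1+4+1+2 = 8 for Jarrow, 1 for Penrith — Jarrow by 8–1.
Norbury vs Penrith: 1+1 = 2 for Norbury, 7 for Penrith — Penrith by 7–2.
Only Kelston has no losses; Kelston is the Condorcet winner.

Kelston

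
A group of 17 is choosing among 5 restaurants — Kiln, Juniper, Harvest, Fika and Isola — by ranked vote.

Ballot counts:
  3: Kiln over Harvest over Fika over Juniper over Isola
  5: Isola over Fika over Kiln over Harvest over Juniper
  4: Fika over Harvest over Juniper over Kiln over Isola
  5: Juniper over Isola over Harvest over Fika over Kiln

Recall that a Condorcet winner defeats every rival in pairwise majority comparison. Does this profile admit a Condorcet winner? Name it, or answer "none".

none

Check each pair by majority over 17 ballots:
Kiln vs Juniper: 3+5 = 8 for Kiln, 9 for Juniper — Juniper by 9–8.
Kiln vs Harvest: Kiln preferred on 3+5 = 8 ballots; Harvest wins 9–8.
Kiln vs Fika: Fika, 14–3.
Kiln vs Isola: 3+4 = 7 for Kiln, 10 for Isola — Isola by 10–7.
Juniper vs Harvest: 5 to 12, Harvest.
Juniper vs Fika: Juniper is ranked higher on 5 ballots, Fika on 12. Fika wins 12–5.
Juniper vs Isola: 3+4+5 = 12 for Juniper, 5 for Isola — Juniper by 12–5.
Harvest vs Fika: 3+5 = 8 for Harvest, 9 for Fika — Fika by 9–8.
Harvest vs Isola: Isola wins 10–7.
Fika–Isola: Isola 10–7.
Every restaurant loses at least once (Kiln loses to Juniper; Juniper loses to Harvest; Harvest loses to Fika; Fika loses to Isola; Isola loses to Juniper). The majority relation contains the cycle Juniper beats Isola beats Harvest beats Juniper, so there is no Condorcet winner.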